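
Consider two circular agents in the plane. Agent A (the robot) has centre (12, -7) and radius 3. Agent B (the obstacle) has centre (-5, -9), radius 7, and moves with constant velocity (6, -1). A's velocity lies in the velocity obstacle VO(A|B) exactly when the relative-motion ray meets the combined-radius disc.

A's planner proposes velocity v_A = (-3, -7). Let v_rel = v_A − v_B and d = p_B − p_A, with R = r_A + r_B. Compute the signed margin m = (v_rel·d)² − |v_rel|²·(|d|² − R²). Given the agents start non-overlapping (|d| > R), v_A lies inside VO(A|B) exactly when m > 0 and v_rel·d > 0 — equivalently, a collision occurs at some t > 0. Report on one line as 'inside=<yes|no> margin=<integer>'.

d = (-17, -2),  |d|² = 293;  R = 3+7 = 10,  c = 293−10² = 193
v_rel = (-9, -6),  |v_rel|² = 117;  v_rel·d = (-9)·(-17) + (-6)·(-2) = 165
117·t² − 330·t + 193 = 0  ⇒  m = 165² − 117·193 = 4644
m = 4644 > 0,  v_rel·d = 165 > 0  ⇒  inside

inside=yes margin=4644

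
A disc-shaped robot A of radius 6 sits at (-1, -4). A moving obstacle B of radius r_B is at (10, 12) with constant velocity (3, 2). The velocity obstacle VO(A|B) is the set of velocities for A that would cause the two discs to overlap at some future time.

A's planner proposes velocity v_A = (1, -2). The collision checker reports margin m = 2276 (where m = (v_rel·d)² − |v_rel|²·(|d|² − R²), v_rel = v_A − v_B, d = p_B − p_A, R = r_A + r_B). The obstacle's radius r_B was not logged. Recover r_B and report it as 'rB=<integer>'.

m = 2276
d = (11, 16);  v_rel = (-2, -4),  |v_rel|² = 20
v_rel×d = (-2)·(16) − (-4)·(11) = 12
since m = R²·20 − 12²:  R² = (144 + 2276) / 20 = 121
R = √121 = 11  ⇒  r_B = 11 − 6 = 5

rB=5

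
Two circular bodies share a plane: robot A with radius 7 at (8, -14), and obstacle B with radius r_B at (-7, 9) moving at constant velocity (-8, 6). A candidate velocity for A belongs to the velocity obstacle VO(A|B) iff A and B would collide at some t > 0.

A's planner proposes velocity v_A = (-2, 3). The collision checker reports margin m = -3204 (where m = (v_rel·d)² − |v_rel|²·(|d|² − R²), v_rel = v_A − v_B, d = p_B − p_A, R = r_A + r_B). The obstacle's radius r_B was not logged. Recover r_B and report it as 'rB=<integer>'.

m = -3204
d = (-15, 23);  v_rel = (6, -3),  |v_rel|² = 45
v_rel×d = (6)·(23) − (-3)·(-15) = 93
since m = R²·45 − 93²:  R² = (8649 + -3204) / 45 = 121
R = √121 = 11  ⇒  r_B = 11 − 7 = 4

rB=4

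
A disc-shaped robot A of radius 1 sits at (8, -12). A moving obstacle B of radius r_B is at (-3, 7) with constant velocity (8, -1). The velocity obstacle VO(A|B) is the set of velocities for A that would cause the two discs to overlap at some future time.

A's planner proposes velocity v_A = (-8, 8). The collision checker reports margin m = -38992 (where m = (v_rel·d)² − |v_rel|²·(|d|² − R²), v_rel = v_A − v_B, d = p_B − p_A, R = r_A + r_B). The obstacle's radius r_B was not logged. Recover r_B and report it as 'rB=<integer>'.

m = -38992
d = (-11, 19);  v_rel = (-16, 9),  |v_rel|² = 337
v_rel×d = (-16)·(19) − (9)·(-11) = -205
since m = R²·337 − (-205)²:  R² = (42025 + -38992) / 337 = 9
R = √9 = 3  ⇒  r_B = 3 − 1 = 2

rB=2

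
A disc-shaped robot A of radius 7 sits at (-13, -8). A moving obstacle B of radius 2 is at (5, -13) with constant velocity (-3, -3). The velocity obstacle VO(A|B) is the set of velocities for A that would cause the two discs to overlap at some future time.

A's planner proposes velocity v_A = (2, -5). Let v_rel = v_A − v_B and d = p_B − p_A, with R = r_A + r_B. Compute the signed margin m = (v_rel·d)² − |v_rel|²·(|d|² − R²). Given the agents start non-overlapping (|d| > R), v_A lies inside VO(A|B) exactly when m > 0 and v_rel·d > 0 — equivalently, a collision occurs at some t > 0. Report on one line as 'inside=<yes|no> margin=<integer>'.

d = (18, -5),  |d|² = 349;  R = 7+2 = 9,  c = 349−9² = 268
v_rel = (5, -2),  |v_rel|² = 29;  v_rel·d = (5)·(18) + (-2)·(-5) = 100
29·t² − 200·t + 268 = 0  ⇒  m = 100² − 29·268 = 2228
m = 2228 > 0,  v_rel·d = 100 > 0  ⇒  inside

inside=yes margin=2228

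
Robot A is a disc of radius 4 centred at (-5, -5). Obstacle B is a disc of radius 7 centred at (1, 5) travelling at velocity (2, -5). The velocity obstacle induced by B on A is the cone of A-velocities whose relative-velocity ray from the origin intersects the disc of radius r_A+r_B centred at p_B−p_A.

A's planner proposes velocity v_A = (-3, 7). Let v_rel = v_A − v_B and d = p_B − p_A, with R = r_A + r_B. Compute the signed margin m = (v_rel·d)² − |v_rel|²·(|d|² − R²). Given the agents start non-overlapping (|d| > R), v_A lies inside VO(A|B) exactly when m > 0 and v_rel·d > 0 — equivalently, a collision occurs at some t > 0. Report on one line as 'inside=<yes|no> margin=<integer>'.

d = (6, 10),  |d|² = 136;  R = 4+7 = 11,  c = 136−11² = 15
v_rel = (-5, 12),  |v_rel|² = 169;  v_rel·d = (-5)·(6) + (12)·(10) = 90
169·t² − 180·t + 15 = 0  ⇒  m = 90² − 169·15 = 5565
m = 5565 > 0,  v_rel·d = 90 > 0  ⇒  inside

inside=yes margin=5565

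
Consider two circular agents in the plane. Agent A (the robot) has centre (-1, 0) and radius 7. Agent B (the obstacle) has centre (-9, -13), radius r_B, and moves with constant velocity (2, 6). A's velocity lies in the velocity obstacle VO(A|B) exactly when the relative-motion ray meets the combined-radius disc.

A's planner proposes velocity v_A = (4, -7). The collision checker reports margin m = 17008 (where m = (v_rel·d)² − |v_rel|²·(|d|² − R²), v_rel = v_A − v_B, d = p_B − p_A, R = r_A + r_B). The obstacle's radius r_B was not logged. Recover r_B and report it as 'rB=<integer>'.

m = 17008
d = (-8, -13);  v_rel = (2, -13),  |v_rel|² = 173
v_rel×d = (2)·(-13) − (-13)·(-8) = -130
since m = R²·173 − (-130)²:  R² = (16900 + 17008) / 173 = 196
R = √196 = 14  ⇒  r_B = 14 − 7 = 7

rB=7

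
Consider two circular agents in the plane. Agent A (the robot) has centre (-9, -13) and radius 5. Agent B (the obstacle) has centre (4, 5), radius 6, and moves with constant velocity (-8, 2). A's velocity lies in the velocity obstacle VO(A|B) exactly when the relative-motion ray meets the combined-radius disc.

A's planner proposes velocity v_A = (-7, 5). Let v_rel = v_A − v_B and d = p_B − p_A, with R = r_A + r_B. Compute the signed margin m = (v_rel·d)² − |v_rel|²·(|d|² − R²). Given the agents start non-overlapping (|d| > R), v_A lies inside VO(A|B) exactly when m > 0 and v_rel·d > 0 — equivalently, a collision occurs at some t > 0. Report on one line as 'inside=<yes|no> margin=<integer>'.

d = (13, 18),  |d|² = 493;  R = 5+6 = 11,  c = 493−11² = 372
v_rel = (1, 3),  |v_rel|² = 10;  v_rel·d = (1)·(13) + (3)·(18) = 67
10·t² − 134·t + 372 = 0  ⇒  m = 67² − 10·372 = 769
m = 769 > 0,  v_rel·d = 67 > 0  ⇒  inside

inside=yes margin=769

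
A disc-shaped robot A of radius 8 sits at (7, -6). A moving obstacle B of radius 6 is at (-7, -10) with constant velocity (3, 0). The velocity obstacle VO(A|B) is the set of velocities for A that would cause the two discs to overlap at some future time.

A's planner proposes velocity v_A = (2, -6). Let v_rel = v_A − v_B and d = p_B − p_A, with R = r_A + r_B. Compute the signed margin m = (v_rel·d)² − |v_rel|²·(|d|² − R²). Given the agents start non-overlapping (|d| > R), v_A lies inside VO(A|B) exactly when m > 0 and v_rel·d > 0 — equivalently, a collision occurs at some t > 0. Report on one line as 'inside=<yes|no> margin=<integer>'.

d = (-14, -4),  |d|² = 212;  R = 8+6 = 14,  c = 212−14² = 16
v_rel = (-1, -6),  |v_rel|² = 37;  v_rel·d = (-1)·(-14) + (-6)·(-4) = 38
37·t² − 76·t + 16 = 0  ⇒  m = 38² − 37·16 = 852
m = 852 > 0,  v_rel·d = 38 > 0  ⇒  inside

inside=yes margin=852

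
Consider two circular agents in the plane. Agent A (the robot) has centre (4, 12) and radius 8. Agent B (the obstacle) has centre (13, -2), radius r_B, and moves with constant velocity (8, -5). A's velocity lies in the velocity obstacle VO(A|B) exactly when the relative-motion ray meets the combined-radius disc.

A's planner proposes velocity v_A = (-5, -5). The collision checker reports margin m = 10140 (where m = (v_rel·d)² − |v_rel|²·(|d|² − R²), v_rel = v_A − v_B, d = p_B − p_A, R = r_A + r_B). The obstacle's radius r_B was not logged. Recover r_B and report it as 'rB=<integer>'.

m = 10140
d = (9, -14);  v_rel = (-13, 0),  |v_rel|² = 169
v_rel×d = (-13)·(-14) − (0)·(9) = 182
since m = R²·169 − 182²:  R² = (33124 + 10140) / 169 = 256
R = √256 = 16  ⇒  r_B = 16 − 8 = 8

rB=8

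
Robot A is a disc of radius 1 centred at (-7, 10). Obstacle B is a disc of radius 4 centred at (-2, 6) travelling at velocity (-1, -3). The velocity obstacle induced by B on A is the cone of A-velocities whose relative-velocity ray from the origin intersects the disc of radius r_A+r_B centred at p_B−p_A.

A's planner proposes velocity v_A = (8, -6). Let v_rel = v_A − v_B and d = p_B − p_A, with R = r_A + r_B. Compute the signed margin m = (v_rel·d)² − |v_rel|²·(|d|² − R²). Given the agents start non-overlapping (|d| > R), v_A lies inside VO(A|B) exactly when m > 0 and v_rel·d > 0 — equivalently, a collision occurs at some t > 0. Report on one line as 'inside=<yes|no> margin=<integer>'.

d = (5, -4),  |d|² = 41;  R = 1+4 = 5,  c = 41−5² = 16
v_rel = (9, -3),  |v_rel|² = 90;  v_rel·d = (9)·(5) + (-3)·(-4) = 57
90·t² − 114·t + 16 = 0  ⇒  m = 57² − 90·16 = 1809
m = 1809 > 0,  v_rel·d = 57 > 0  ⇒  inside

inside=yes margin=1809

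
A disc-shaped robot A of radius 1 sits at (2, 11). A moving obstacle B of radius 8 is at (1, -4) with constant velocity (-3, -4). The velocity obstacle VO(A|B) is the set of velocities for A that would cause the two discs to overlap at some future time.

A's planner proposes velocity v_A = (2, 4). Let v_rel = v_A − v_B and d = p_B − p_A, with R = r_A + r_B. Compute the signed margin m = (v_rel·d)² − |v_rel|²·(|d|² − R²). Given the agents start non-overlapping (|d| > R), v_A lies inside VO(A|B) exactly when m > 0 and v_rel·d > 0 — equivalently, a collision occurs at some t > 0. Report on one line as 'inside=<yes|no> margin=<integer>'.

d = (-1, -15),  |d|² = 226;  R = 1+8 = 9,  c = 226−9² = 145
v_rel = (5, 8),  |v_rel|² = 89;  v_rel·d = (5)·(-1) + (8)·(-15) = -125
89·t² + 250·t + 145 = 0  ⇒  m = (-125)² − 89·145 = 2720
m = 2720 > 0,  v_rel·d = -125 < 0  ⇒  outside

inside=no margin=2720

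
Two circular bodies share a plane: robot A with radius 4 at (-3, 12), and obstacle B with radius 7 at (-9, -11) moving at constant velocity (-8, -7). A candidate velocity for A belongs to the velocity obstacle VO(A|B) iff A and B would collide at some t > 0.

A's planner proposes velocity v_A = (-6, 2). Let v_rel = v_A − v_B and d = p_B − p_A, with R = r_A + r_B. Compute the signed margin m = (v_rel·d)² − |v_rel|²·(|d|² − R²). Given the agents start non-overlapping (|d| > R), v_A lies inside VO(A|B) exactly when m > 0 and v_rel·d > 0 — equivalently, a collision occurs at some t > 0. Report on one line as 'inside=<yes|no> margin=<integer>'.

d = (-6, -23),  |d|² = 565;  R = 4+7 = 11,  c = 565−11² = 444
v_rel = (2, 9),  |v_rel|² = 85;  v_rel·d = (2)·(-6) + (9)·(-23) = -219
85·t² + 438·t + 444 = 0  ⇒  m = (-219)² − 85·444 = 10221
m = 10221 > 0,  v_rel·d = -219 < 0  ⇒  outside

inside=no margin=10221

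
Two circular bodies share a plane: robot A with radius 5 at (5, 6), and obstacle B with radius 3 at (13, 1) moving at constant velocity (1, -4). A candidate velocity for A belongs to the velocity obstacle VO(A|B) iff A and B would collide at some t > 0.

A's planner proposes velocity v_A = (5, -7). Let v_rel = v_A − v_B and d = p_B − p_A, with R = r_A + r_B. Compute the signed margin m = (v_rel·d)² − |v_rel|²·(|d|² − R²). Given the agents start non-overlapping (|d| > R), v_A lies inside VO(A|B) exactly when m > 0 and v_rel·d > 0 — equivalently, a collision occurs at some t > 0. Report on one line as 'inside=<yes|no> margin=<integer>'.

d = (8, -5),  |d|² = 89;  R = 5+3 = 8,  c = 89−8² = 25
v_rel = (4, -3),  |v_rel|² = 25;  v_rel·d = (4)·(8) + (-3)·(-5) = 47
25·t² − 94·t + 25 = 0  ⇒  m = 47² − 25·25 = 1584
m = 1584 > 0,  v_rel·d = 47 > 0  ⇒  inside

inside=yes margin=1584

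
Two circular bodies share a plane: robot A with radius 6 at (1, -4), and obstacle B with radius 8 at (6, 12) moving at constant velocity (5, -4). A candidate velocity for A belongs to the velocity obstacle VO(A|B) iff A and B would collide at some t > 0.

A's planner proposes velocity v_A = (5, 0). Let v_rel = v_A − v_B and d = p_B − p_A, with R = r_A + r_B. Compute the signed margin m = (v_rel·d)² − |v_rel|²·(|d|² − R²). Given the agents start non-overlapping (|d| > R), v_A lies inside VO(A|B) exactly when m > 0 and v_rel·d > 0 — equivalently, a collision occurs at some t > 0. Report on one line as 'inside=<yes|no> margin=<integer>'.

d = (5, 16),  |d|² = 281;  R = 6+8 = 14,  c = 281−14² = 85
v_rel = (0, 4),  |v_rel|² = 16;  v_rel·d = (0)·(5) + (4)·(16) = 64
16·t² − 128·t + 85 = 0  ⇒  m = 64² − 16·85 = 2736
m = 2736 > 0,  v_rel·d = 64 > 0  ⇒  inside

inside=yes margin=2736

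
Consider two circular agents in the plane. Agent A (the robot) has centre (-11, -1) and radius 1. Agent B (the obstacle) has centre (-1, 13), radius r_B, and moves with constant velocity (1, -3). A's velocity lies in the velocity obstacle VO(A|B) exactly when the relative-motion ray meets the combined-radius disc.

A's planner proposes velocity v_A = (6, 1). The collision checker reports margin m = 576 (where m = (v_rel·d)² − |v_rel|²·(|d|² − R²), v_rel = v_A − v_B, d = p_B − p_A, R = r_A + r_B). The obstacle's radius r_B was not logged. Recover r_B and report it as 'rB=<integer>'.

m = 576
d = (10, 14);  v_rel = (5, 4),  |v_rel|² = 41
v_rel×d = (5)·(14) − (4)·(10) = 30
since m = R²·41 − 30²:  R² = (900 + 576) / 41 = 36
R = √36 = 6  ⇒  r_B = 6 − 1 = 5

rB=5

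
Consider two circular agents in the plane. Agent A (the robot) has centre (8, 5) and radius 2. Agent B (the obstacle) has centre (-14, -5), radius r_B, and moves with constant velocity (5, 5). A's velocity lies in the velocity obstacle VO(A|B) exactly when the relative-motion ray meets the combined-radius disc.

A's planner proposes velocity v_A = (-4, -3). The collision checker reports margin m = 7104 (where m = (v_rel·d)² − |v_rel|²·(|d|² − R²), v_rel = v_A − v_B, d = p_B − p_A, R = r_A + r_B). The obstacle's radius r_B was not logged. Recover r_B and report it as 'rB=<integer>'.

m = 7104
d = (-22, -10);  v_rel = (-9, -8),  |v_rel|² = 145
v_rel×d = (-9)·(-10) − (-8)·(-22) = -86
since m = R²·145 − (-86)²:  R² = (7396 + 7104) / 145 = 100
R = √100 = 10  ⇒  r_B = 10 − 2 = 8

rB=8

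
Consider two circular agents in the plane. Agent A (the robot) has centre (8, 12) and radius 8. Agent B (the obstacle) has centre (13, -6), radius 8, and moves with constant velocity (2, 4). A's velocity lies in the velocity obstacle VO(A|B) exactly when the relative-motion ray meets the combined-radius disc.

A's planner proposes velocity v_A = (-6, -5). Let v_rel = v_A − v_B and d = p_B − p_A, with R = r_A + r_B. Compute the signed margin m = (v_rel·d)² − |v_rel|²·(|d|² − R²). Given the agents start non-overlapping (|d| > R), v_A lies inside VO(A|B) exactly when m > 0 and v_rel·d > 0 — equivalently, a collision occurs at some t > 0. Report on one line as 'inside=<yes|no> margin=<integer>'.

d = (5, -18),  |d|² = 349;  R = 8+8 = 16,  c = 349−16² = 93
v_rel = (-8, -9),  |v_rel|² = 145;  v_rel·d = (-8)·(5) + (-9)·(-18) = 122
145·t² − 244·t + 93 = 0  ⇒  m = 122² − 145·93 = 1399
m = 1399 > 0,  v_rel·d = 122 > 0  ⇒  inside

inside=yes margin=1399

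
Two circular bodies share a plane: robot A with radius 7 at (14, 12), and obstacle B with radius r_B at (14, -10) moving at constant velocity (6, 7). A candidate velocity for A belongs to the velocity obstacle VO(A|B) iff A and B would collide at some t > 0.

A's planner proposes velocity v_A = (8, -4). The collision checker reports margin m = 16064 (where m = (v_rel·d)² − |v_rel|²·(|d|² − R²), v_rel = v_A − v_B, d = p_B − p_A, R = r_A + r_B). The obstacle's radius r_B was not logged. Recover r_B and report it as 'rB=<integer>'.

m = 16064
d = (0, -22);  v_rel = (2, -11),  |v_rel|² = 125
v_rel×d = (2)·(-22) − (-11)·(0) = -44
since m = R²·125 − (-44)²:  R² = (1936 + 16064) / 125 = 144
R = √144 = 12  ⇒  r_B = 12 − 7 = 5

rB=5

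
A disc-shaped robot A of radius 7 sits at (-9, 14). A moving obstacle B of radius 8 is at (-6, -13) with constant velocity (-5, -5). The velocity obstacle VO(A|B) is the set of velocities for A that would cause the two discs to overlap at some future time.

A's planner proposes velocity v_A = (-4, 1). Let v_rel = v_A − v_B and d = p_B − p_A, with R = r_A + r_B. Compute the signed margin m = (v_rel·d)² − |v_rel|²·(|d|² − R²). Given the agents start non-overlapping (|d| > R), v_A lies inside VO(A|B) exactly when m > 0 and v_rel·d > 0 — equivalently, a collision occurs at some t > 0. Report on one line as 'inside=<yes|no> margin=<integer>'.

d = (3, -27),  |d|² = 738;  R = 7+8 = 15,  c = 738−15² = 513
v_rel = (1, 6),  |v_rel|² = 37;  v_rel·d = (1)·(3) + (6)·(-27) = -159
37·t² + 318·t + 513 = 0  ⇒  m = (-159)² − 37·513 = 6300
m = 6300 > 0,  v_rel·d = -159 < 0  ⇒  outside

inside=no margin=6300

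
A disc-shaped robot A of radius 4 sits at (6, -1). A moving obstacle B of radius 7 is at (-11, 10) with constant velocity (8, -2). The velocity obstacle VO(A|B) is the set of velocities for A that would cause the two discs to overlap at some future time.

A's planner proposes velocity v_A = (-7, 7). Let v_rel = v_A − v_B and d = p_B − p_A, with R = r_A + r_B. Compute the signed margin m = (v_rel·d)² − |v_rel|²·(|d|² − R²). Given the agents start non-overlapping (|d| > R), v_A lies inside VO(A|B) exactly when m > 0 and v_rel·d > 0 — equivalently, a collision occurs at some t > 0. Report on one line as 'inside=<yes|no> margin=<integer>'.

d = (-17, 11),  |d|² = 410;  R = 4+7 = 11,  c = 410−11² = 289
v_rel = (-15, 9),  |v_rel|² = 306;  v_rel·d = (-15)·(-17) + (9)·(11) = 354
306·t² − 708·t + 289 = 0  ⇒  m = 354² − 306·289 = 36882
m = 36882 > 0,  v_rel·d = 354 > 0  ⇒  inside

inside=yes margin=36882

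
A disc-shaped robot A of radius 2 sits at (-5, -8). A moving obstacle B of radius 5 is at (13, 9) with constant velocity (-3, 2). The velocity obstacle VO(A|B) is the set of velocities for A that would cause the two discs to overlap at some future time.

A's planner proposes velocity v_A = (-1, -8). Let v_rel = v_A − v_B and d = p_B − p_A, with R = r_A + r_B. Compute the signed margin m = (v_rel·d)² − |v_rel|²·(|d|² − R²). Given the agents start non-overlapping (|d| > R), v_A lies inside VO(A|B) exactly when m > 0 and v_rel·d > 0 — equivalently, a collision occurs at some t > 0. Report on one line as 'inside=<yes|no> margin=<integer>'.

d = (18, 17),  |d|² = 613;  R = 2+5 = 7,  c = 613−7² = 564
v_rel = (2, -10),  |v_rel|² = 104;  v_rel·d = (2)·(18) + (-10)·(17) = -134
104·t² + 268·t + 564 = 0  ⇒  m = (-134)² − 104·564 = -40700
m = -40700 < 0,  v_rel·d = -134 < 0  ⇒  outside

inside=no margin=-40700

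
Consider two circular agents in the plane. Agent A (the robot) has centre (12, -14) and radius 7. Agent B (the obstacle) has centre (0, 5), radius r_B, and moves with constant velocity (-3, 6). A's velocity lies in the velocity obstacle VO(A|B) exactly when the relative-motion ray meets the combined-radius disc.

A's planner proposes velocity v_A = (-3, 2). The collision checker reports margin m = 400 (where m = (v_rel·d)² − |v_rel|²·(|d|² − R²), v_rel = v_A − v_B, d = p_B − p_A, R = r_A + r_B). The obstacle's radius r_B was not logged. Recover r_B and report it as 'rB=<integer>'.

m = 400
d = (-12, 19);  v_rel = (0, -4),  |v_rel|² = 16
v_rel×d = (0)·(19) − (-4)·(-12) = -48
since m = R²·16 − (-48)²:  R² = (2304 + 400) / 16 = 169
R = √169 = 13  ⇒  r_B = 13 − 7 = 6

rB=6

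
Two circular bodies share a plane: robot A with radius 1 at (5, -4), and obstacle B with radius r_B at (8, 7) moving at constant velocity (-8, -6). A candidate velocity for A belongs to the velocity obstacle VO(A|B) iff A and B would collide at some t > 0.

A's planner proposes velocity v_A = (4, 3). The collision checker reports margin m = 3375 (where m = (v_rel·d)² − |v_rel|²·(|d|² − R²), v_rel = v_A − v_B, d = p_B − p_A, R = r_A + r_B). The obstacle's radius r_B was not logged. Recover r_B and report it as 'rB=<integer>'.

m = 3375
d = (3, 11);  v_rel = (12, 9),  |v_rel|² = 225
v_rel×d = (12)·(11) − (9)·(3) = 105
since m = R²·225 − 105²:  R² = (11025 + 3375) / 225 = 64
R = √64 = 8  ⇒  r_B = 8 − 1 = 7

rB=7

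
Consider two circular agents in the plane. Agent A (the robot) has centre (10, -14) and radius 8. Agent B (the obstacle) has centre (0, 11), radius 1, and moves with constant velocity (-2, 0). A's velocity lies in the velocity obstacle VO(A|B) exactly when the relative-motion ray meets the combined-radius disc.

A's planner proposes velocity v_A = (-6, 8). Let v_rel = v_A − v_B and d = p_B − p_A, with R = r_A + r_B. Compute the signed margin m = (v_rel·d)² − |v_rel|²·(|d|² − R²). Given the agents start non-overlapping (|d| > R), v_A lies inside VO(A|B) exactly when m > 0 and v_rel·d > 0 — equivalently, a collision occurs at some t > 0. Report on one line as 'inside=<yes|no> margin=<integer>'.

d = (-10, 25),  |d|² = 725;  R = 8+1 = 9,  c = 725−9² = 644
v_rel = (-4, 8),  |v_rel|² = 80;  v_rel·d = (-4)·(-10) + (8)·(25) = 240
80·t² − 480·t + 644 = 0  ⇒  m = 240² − 80·644 = 6080
m = 6080 > 0,  v_rel·d = 240 > 0  ⇒  inside

inside=yes margin=6080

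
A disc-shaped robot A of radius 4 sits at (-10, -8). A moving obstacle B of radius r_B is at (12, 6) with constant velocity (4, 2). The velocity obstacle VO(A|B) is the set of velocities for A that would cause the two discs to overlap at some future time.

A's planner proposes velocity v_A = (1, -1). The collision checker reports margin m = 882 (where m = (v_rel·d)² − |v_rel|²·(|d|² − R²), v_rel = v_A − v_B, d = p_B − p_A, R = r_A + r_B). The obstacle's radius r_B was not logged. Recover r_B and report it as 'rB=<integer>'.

m = 882
d = (22, 14);  v_rel = (-3, -3),  |v_rel|² = 18
v_rel×d = (-3)·(14) − (-3)·(22) = 24
since m = R²·18 − 24²:  R² = (576 + 882) / 18 = 81
R = √81 = 9  ⇒  r_B = 9 − 4 = 5

rB=5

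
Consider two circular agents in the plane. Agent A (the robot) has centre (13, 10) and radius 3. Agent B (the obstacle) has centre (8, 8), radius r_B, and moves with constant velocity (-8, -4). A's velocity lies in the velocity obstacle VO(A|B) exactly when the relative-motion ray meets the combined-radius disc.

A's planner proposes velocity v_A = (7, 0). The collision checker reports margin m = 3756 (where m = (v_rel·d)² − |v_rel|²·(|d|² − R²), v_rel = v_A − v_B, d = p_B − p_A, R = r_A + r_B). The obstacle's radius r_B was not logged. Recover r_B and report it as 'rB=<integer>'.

m = 3756
d = (-5, -2);  v_rel = (15, 4),  |v_rel|² = 241
v_rel×d = (15)·(-2) − (4)·(-5) = -10
since m = R²·241 − (-10)²:  R² = (100 + 3756) / 241 = 16
R = √16 = 4  ⇒  r_B = 4 − 3 = 1

rB=1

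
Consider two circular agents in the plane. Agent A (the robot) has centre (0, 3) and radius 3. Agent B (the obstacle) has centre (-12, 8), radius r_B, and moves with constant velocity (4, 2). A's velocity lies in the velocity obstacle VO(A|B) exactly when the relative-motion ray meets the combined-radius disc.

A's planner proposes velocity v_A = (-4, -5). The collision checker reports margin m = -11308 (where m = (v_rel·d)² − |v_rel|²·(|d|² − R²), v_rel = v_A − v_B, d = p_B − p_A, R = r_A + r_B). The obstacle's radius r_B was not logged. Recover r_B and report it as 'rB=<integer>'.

m = -11308
d = (-12, 5);  v_rel = (-8, -7),  |v_rel|² = 113
v_rel×d = (-8)·(5) − (-7)·(-12) = -124
since m = R²·113 − (-124)²:  R² = (15376 + -11308) / 113 = 36
R = √36 = 6  ⇒  r_B = 6 − 3 = 3

rB=3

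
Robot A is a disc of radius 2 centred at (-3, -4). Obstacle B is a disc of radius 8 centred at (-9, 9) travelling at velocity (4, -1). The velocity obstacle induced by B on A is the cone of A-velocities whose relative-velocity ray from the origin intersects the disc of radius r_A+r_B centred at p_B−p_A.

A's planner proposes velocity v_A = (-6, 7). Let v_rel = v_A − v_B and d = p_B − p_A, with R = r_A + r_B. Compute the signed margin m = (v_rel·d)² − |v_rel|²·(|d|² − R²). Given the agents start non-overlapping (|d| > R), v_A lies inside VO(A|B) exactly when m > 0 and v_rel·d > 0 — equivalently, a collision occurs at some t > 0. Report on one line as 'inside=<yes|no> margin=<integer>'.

d = (-6, 13),  |d|² = 205;  R = 2+8 = 10,  c = 205−10² = 105
v_rel = (-10, 8),  |v_rel|² = 164;  v_rel·d = (-10)·(-6) + (8)·(13) = 164
164·t² − 328·t + 105 = 0  ⇒  m = 164² − 164·105 = 9676
m = 9676 > 0,  v_rel·d = 164 > 0  ⇒  inside

inside=yes margin=9676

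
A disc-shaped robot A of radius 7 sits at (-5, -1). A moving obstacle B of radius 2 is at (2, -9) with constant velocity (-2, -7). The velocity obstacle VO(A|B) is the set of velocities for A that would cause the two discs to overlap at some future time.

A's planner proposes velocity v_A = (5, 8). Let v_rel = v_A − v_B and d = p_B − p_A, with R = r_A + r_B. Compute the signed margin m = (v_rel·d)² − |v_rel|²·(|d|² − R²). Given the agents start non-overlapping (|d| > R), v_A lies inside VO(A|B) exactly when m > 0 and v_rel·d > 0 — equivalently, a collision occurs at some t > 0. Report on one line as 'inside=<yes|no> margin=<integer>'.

d = (7, -8),  |d|² = 113;  R = 7+2 = 9,  c = 113−9² = 32
v_rel = (7, 15),  |v_rel|² = 274;  v_rel·d = (7)·(7) + (15)·(-8) = -71
274·t² + 142·t + 32 = 0  ⇒  m = (-71)² − 274·32 = -3727
m = -3727 < 0,  v_rel·d = -71 < 0  ⇒  outside

inside=no margin=-3727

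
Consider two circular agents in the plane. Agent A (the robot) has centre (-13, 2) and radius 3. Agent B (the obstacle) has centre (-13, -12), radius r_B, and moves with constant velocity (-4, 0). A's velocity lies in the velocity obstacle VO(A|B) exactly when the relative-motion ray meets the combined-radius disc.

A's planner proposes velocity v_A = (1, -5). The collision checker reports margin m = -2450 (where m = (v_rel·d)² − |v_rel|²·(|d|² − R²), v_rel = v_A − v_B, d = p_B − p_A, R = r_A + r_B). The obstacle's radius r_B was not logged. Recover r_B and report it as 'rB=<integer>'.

m = -2450
d = (0, -14);  v_rel = (5, -5),  |v_rel|² = 50
v_rel×d = (5)·(-14) − (-5)·(0) = -70
since m = R²·50 − (-70)²:  R² = (4900 + -2450) / 50 = 49
R = √49 = 7  ⇒  r_B = 7 − 3 = 4

rB=4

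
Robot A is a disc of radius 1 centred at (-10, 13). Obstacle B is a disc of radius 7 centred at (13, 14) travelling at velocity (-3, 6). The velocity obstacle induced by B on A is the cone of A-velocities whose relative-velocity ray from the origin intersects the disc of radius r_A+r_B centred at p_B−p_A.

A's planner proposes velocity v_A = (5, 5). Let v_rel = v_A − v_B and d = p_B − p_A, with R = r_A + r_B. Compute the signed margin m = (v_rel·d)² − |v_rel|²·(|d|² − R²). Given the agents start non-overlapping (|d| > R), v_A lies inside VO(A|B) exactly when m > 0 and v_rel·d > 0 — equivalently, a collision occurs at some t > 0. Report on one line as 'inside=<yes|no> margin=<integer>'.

d = (23, 1),  |d|² = 530;  R = 1+7 = 8,  c = 530−8² = 466
v_rel = (8, -1),  |v_rel|² = 65;  v_rel·d = (8)·(23) + (-1)·(1) = 183
65·t² − 366·t + 466 = 0  ⇒  m = 183² − 65·466 = 3199
m = 3199 > 0,  v_rel·d = 183 > 0  ⇒  inside

inside=yes margin=3199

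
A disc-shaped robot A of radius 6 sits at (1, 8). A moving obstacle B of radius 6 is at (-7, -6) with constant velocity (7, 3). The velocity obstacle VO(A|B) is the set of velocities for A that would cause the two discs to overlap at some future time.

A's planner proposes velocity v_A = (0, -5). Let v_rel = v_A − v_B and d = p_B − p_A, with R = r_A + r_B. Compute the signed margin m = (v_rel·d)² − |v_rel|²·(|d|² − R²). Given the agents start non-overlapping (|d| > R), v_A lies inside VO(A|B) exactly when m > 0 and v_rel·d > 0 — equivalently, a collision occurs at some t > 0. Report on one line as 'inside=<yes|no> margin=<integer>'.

d = (-8, -14),  |d|² = 260;  R = 6+6 = 12,  c = 260−12² = 116
v_rel = (-7, -8),  |v_rel|² = 113;  v_rel·d = (-7)·(-8) + (-8)·(-14) = 168
113·t² − 336·t + 116 = 0  ⇒  m = 168² − 113·116 = 15116
m = 15116 > 0,  v_rel·d = 168 > 0  ⇒  inside

inside=yes margin=15116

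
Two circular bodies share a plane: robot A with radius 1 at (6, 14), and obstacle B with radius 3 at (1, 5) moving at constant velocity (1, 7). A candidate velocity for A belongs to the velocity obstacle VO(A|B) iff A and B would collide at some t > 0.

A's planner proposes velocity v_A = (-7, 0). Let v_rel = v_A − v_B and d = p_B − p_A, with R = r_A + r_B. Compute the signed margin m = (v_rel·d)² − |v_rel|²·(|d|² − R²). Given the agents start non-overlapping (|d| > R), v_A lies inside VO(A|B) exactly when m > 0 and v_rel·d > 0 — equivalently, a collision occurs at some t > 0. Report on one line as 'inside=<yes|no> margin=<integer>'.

d = (-5, -9),  |d|² = 106;  R = 1+3 = 4,  c = 106−4² = 90
v_rel = (-8, -7),  |v_rel|² = 113;  v_rel·d = (-8)·(-5) + (-7)·(-9) = 103
113·t² − 206·t + 90 = 0  ⇒  m = 103² − 113·90 = 439
m = 439 > 0,  v_rel·d = 103 > 0  ⇒  inside

inside=yes margin=439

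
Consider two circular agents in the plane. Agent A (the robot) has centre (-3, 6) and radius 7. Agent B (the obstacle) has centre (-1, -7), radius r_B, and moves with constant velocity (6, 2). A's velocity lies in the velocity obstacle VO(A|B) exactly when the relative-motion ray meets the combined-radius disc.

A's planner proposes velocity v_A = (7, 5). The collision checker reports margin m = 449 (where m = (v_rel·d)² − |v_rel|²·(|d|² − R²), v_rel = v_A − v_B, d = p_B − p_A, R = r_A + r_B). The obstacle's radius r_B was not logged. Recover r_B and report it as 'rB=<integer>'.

m = 449
d = (2, -13);  v_rel = (1, 3),  |v_rel|² = 10
v_rel×d = (1)·(-13) − (3)·(2) = -19
since m = R²·10 − (-19)²:  R² = (361 + 449) / 10 = 81
R = √81 = 9  ⇒  r_B = 9 − 7 = 2

rB=2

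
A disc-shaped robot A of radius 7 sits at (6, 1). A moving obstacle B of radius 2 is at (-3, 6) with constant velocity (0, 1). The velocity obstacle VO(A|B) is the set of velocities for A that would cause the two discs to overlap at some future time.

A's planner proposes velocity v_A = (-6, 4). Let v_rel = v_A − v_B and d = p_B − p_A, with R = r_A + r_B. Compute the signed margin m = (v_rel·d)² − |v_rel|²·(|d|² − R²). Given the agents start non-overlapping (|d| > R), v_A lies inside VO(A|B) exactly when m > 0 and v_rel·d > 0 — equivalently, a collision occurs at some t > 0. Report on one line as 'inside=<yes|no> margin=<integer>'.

d = (-9, 5),  |d|² = 106;  R = 7+2 = 9,  c = 106−9² = 25
v_rel = (-6, 3),  |v_rel|² = 45;  v_rel·d = (-6)·(-9) + (3)·(5) = 69
45·t² − 138·t + 25 = 0  ⇒  m = 69² − 45·25 = 3636
m = 3636 > 0,  v_rel·d = 69 > 0  ⇒  inside

inside=yes margin=3636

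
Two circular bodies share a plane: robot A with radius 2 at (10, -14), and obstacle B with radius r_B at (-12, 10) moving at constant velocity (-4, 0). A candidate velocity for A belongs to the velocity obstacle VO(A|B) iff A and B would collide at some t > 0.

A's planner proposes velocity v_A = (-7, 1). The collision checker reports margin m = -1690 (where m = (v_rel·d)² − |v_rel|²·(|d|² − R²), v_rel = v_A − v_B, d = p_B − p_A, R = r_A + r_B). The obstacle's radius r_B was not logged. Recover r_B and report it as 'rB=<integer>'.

m = -1690
d = (-22, 24);  v_rel = (-3, 1),  |v_rel|² = 10
v_rel×d = (-3)·(24) − (1)·(-22) = -50
since m = R²·10 − (-50)²:  R² = (2500 + -1690) / 10 = 81
R = √81 = 9  ⇒  r_B = 9 − 2 = 7

rB=7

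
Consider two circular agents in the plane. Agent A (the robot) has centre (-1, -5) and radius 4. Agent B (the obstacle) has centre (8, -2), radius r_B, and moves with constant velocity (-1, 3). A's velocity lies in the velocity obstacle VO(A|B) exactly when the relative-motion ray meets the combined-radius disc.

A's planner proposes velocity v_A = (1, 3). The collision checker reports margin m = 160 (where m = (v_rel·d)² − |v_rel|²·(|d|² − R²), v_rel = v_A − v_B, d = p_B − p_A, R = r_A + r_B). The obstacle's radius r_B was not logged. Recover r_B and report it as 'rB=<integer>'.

m = 160
d = (9, 3);  v_rel = (2, 0),  |v_rel|² = 4
v_rel×d = (2)·(3) − (0)·(9) = 6
since m = R²·4 − 6²:  R² = (36 + 160) / 4 = 49
R = √49 = 7  ⇒  r_B = 7 − 4 = 3

rB=3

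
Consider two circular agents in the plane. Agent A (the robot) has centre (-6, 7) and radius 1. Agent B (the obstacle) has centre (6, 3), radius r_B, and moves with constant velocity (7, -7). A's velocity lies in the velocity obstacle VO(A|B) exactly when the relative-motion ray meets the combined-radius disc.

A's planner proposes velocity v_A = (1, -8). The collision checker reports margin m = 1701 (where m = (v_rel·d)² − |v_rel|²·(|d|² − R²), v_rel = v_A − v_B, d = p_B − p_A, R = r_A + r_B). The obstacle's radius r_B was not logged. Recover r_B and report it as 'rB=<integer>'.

m = 1701
d = (12, -4);  v_rel = (-6, -1),  |v_rel|² = 37
v_rel×d = (-6)·(-4) − (-1)·(12) = 36
since m = R²·37 − 36²:  R² = (1296 + 1701) / 37 = 81
R = √81 = 9  ⇒  r_B = 9 − 1 = 8

rB=8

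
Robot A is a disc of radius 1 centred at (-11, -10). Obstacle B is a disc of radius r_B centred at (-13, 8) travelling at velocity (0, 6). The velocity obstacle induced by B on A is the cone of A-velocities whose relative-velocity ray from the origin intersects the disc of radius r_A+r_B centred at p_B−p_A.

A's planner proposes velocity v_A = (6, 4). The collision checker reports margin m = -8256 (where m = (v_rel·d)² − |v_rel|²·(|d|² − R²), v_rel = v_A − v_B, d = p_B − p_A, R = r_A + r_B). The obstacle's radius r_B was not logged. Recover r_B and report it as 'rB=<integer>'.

m = -8256
d = (-2, 18);  v_rel = (6, -2),  |v_rel|² = 40
v_rel×d = (6)·(18) − (-2)·(-2) = 104
since m = R²·40 − 104²:  R² = (10816 + -8256) / 40 = 64
R = √64 = 8  ⇒  r_B = 8 − 1 = 7

rB=7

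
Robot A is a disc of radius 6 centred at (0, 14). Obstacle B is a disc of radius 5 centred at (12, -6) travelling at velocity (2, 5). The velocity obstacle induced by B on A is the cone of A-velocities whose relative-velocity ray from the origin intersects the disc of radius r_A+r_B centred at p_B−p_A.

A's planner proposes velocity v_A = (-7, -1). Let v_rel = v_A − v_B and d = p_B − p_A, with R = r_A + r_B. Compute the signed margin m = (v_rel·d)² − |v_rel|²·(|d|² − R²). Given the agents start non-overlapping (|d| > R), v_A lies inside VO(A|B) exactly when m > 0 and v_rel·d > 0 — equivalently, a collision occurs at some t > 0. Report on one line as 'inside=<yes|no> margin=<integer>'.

d = (12, -20),  |d|² = 544;  R = 6+5 = 11,  c = 544−11² = 423
v_rel = (-9, -6),  |v_rel|² = 117;  v_rel·d = (-9)·(12) + (-6)·(-20) = 12
117·t² − 24·t + 423 = 0  ⇒  m = 12² − 117·423 = -49347
m = -49347 < 0,  v_rel·d = 12 > 0  ⇒  outside

inside=no margin=-49347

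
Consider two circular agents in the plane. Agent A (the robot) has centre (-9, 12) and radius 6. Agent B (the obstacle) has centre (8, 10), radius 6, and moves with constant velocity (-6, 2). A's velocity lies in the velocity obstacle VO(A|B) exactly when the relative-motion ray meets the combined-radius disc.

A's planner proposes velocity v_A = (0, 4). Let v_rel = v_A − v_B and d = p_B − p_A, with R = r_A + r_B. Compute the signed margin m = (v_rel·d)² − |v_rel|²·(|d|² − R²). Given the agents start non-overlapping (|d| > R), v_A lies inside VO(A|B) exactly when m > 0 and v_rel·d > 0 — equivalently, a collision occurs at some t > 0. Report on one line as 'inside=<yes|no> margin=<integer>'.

d = (17, -2),  |d|² = 293;  R = 6+6 = 12,  c = 293−12² = 149
v_rel = (6, 2),  |v_rel|² = 40;  v_rel·d = (6)·(17) + (2)·(-2) = 98
40·t² − 196·t + 149 = 0  ⇒  m = 98² − 40·149 = 3644
m = 3644 > 0,  v_rel·d = 98 > 0  ⇒  inside

inside=yes margin=3644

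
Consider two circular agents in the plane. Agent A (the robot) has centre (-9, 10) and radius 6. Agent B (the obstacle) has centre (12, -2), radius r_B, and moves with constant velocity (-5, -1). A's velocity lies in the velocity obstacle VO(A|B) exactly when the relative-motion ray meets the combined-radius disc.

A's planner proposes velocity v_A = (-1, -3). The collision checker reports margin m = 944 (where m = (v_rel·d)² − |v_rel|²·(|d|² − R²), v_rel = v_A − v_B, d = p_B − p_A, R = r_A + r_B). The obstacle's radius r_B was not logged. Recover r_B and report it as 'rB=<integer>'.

m = 944
d = (21, -12);  v_rel = (4, -2),  |v_rel|² = 20
v_rel×d = (4)·(-12) − (-2)·(21) = -6
since m = R²·20 − (-6)²:  R² = (36 + 944) / 20 = 49
R = √49 = 7  ⇒  r_B = 7 − 6 = 1

rB=1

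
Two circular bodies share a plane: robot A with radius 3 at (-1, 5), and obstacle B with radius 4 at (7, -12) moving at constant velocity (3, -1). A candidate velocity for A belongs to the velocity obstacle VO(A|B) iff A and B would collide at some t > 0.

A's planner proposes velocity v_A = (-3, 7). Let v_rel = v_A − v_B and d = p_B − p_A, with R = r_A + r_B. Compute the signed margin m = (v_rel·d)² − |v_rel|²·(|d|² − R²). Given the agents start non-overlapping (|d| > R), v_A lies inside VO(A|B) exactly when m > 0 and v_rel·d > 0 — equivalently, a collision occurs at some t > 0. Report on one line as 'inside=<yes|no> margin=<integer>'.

d = (8, -17),  |d|² = 353;  R = 3+4 = 7,  c = 353−7² = 304
v_rel = (-6, 8),  |v_rel|² = 100;  v_rel·d = (-6)·(8) + (8)·(-17) = -184
100·t² + 368·t + 304 = 0  ⇒  m = (-184)² − 100·304 = 3456
m = 3456 > 0,  v_rel·d = -184 < 0  ⇒  outside

inside=no margin=3456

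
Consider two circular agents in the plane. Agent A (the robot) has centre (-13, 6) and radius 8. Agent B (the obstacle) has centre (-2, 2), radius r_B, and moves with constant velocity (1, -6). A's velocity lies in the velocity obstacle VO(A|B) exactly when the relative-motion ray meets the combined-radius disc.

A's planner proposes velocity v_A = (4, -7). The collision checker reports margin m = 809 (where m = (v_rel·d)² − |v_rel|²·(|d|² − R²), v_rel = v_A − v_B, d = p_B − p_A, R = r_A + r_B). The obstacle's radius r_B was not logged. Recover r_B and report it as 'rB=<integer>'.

m = 809
d = (11, -4);  v_rel = (3, -1),  |v_rel|² = 10
v_rel×d = (3)·(-4) − (-1)·(11) = -1
since m = R²·10 − (-1)²:  R² = (1 + 809) / 10 = 81
R = √81 = 9  ⇒  r_B = 9 − 8 = 1

rB=1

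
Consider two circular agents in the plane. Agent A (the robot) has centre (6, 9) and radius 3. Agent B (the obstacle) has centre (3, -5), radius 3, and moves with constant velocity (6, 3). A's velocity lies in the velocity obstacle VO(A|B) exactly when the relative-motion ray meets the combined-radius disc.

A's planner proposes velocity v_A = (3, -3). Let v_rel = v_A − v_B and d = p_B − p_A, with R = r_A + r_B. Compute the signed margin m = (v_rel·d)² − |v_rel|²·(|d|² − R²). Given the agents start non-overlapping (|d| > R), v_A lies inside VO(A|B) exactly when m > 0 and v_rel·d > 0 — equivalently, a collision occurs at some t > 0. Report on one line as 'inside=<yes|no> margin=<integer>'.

d = (-3, -14),  |d|² = 205;  R = 3+3 = 6,  c = 205−6² = 169
v_rel = (-3, -6),  |v_rel|² = 45;  v_rel·d = (-3)·(-3) + (-6)·(-14) = 93
45·t² − 186·t + 169 = 0  ⇒  m = 93² − 45·169 = 1044
m = 1044 > 0,  v_rel·d = 93 > 0  ⇒  inside

inside=yes margin=1044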